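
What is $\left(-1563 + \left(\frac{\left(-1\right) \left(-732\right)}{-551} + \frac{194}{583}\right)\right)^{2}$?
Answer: $\frac{252412834846375681}{103190640289} \approx 2.4461 \cdot 10^{6}$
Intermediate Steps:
$\left(-1563 + \left(\frac{\left(-1\right) \left(-732\right)}{-551} + \frac{194}{583}\right)\right)^{2} = \left(-1563 + \left(732 \left(- \frac{1}{551}\right) + 194 \cdot \frac{1}{583}\right)\right)^{2} = \left(-1563 + \left(- \frac{732}{551} + \frac{194}{583}\right)\right)^{2} = \left(-1563 - \frac{319862}{321233}\right)^{2} = \left(- \frac{502407041}{321233}\right)^{2} = \frac{252412834846375681}{103190640289}$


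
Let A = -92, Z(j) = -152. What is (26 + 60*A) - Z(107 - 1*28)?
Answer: -5342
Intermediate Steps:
(26 + 60*A) - Z(107 - 1*28) = (26 + 60*(-92)) - 1*(-152) = (26 - 5520) + 152 = -5494 + 152 = -5342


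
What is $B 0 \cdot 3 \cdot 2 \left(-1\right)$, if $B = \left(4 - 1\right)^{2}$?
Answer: $0$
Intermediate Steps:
$B = 9$ ($B = 3^{2} = 9$)
$B 0 \cdot 3 \cdot 2 \left(-1\right) = 9 \cdot 0 \cdot 3 \cdot 2 \left(-1\right) = 0 \cdot 6 \left(-1\right) = 0 \left(-6\right) = 0$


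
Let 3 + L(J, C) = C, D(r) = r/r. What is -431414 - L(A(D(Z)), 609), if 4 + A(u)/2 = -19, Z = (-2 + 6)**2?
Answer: -432020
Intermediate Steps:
Z = 16 (Z = 4**2 = 16)
D(r) = 1
A(u) = -46 (A(u) = -8 + 2*(-19) = -8 - 38 = -46)
L(J, C) = -3 + C
-431414 - L(A(D(Z)), 609) = -431414 - (-3 + 609) = -431414 - 1*606 = -431414 - 606 = -432020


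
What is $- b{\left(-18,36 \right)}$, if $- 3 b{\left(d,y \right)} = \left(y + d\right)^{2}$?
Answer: $108$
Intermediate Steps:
$b{\left(d,y \right)} = - \frac{\left(d + y\right)^{2}}{3}$ ($b{\left(d,y \right)} = - \frac{\left(y + d\right)^{2}}{3} = - \frac{\left(d + y\right)^{2}}{3}$)
$- b{\left(-18,36 \right)} = - \frac{\left(-1\right) \left(-18 + 36\right)^{2}}{3} = - \frac{\left(-1\right) 18^{2}}{3} = - \frac{\left(-1\right) 324}{3} = \left(-1\right) \left(-108\right) = 108$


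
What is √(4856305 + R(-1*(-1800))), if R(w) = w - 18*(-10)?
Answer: √4858285 ≈ 2204.2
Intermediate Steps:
R(w) = 180 + w (R(w) = w + 180 = 180 + w)
√(4856305 + R(-1*(-1800))) = √(4856305 + (180 - 1*(-1800))) = √(4856305 + (180 + 1800)) = √(4856305 + 1980) = √4858285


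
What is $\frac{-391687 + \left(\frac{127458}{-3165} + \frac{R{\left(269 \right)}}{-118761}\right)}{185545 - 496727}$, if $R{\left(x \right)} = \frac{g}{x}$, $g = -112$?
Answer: $\frac{13202688979287979}{10488009044040090} \approx 1.2588$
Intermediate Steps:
$R{\left(x \right)} = - \frac{112}{x}$
$\frac{-391687 + \left(\frac{127458}{-3165} + \frac{R{\left(269 \right)}}{-118761}\right)}{185545 - 496727} = \frac{-391687 + \left(\frac{127458}{-3165} + \frac{\left(-112\right) \frac{1}{269}}{-118761}\right)}{185545 - 496727} = \frac{-391687 + \left(127458 \left(- \frac{1}{3165}\right) + \left(-112\right) \frac{1}{269} \left(- \frac{1}{118761}\right)\right)}{-311182} = \left(-391687 - \frac{1357287760414}{33703777995}\right) \left(- \frac{1}{311182}\right) = \left(- \frac{13202688979287979}{33703777995}\right) \left(- \frac{1}{311182}\right) = \frac{13202688979287979}{10488009044040090}$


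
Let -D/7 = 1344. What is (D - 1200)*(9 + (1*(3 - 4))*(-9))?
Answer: -190944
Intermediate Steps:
D = -9408 (D = -7*1344 = -9408)
(D - 1200)*(9 + (1*(3 - 4))*(-9)) = (-9408 - 1200)*(9 + (1*(3 - 4))*(-9)) = -10608*(9 + (1*(-1))*(-9)) = -10608*(9 - 1*(-9)) = -10608*(9 + 9) = -10608*18 = -190944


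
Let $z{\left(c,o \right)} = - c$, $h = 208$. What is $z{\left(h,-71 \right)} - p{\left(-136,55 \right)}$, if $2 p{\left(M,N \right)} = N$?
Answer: $- \frac{471}{2} \approx -235.5$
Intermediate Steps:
$p{\left(M,N \right)} = \frac{N}{2}$
$z{\left(h,-71 \right)} - p{\left(-136,55 \right)} = \left(-1\right) 208 - \frac{1}{2} \cdot 55 = -208 - \frac{55}{2} = - \frac{471}{2}$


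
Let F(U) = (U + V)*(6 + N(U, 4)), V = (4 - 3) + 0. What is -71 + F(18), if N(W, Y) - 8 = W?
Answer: 537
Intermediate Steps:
N(W, Y) = 8 + W
V = 1 (V = 1 + 0 = 1)
F(U) = (1 + U)*(14 + U) (F(U) = (U + 1)*(6 + (8 + U)) = (1 + U)*(14 + U))
-71 + F(18) = -71 + (14 + 18**2 + 15*18) = -71 + (14 + 324 + 270) = -71 + 608 = 537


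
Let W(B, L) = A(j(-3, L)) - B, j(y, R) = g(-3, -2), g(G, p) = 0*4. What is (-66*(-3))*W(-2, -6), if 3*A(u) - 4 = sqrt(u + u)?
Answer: 660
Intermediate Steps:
g(G, p) = 0
j(y, R) = 0
A(u) = 4/3 + sqrt(2)*sqrt(u)/3 (A(u) = 4/3 + sqrt(u + u)/3 = 4/3 + sqrt(2*u)/3 = 4/3 + (sqrt(2)*sqrt(u))/3 = 4/3 + sqrt(2)*sqrt(u)/3)
W(B, L) = 4/3 - B (W(B, L) = (4/3 + sqrt(2)*sqrt(0)/3) - B = (4/3 + (1/3)*sqrt(2)*0) - B = (4/3 + 0) - B = 4/3 - B)
(-66*(-3))*W(-2, -6) = (-66*(-3))*(4/3 - 1*(-2)) = (-22*(-9))*(4/3 + 2) = 198*(10/3) = 660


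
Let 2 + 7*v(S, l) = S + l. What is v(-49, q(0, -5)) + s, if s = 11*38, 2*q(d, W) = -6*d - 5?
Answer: 5745/14 ≈ 410.36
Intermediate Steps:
q(d, W) = -5/2 - 3*d (q(d, W) = (-6*d - 5)/2 = (-5 - 6*d)/2 = -5/2 - 3*d)
s = 418
v(S, l) = -2/7 + S/7 + l/7 (v(S, l) = -2/7 + (S + l)/7 = -2/7 + (S/7 + l/7) = -2/7 + S/7 + l/7)
v(-49, q(0, -5)) + s = (-2/7 + (⅐)*(-49) + (-5/2 - 3*0)/7) + 418 = (-2/7 - 7 + (-5/2 + 0)/7) + 418 = (-2/7 - 7 + (⅐)*(-5/2)) + 418 = (-2/7 - 7 - 5/14) + 418 = -107/14 + 418 = 5745/14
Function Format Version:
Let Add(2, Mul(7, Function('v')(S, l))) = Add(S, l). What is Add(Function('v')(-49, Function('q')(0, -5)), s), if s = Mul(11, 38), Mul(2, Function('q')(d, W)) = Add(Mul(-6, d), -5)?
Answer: Rational(5745, 14) ≈ 410.36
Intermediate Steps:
Function('q')(d, W) = Add(Rational(-5, 2), Mul(-3, d)) (Function('q')(d, W) = Mul(Rational(1, 2), Add(Mul(-6, d), -5)) = Mul(Rational(1, 2), Add(-5, Mul(-6, d))) = Add(Rational(-5, 2), Mul(-3, d)))
s = 418
Function('v')(S, l) = Add(Rational(-2, 7), Mul(Rational(1, 7), S), Mul(Rational(1, 7), l)) (Function('v')(S, l) = Add(Rational(-2, 7), Mul(Rational(1, 7), Add(S, l))) = Add(Rational(-2, 7), Add(Mul(Rational(1, 7), S), Mul(Rational(1, 7), l))) = Add(Rational(-2, 7), Mul(Rational(1, 7), S), Mul(Rational(1, 7), l)))
Add(Function('v')(-49, Function('q')(0, -5)), s) = Add(Add(Rational(-2, 7), Mul(Rational(1, 7), -49), Mul(Rational(1, 7), Add(Rational(-5, 2), Mul(-3, 0)))), 418) = Add(Add(Rational(-2, 7), -7, Mul(Rational(1, 7), Add(Rational(-5, 2), 0))), 418) = Add(Add(Rational(-2, 7), -7, Mul(Rational(1, 7), Rational(-5, 2))), 418) = Add(Add(Rational(-2, 7), -7, Rational(-5, 14)), 418) = Add(Rational(-107, 14), 418) = Rational(5745, 14)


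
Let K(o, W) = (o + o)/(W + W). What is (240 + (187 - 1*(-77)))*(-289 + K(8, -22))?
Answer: -1604232/11 ≈ -1.4584e+5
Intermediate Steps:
K(o, W) = o/W (K(o, W) = (2*o)/((2*W)) = (2*o)*(1/(2*W)) = o/W)
(240 + (187 - 1*(-77)))*(-289 + K(8, -22)) = (240 + (187 - 1*(-77)))*(-289 + 8/(-22)) = (240 + (187 + 77))*(-289 + 8*(-1/22)) = (240 + 264)*(-289 - 4/11) = 504*(-3183/11) = -1604232/11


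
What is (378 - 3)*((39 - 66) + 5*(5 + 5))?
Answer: 8625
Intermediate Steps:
(378 - 3)*((39 - 66) + 5*(5 + 5)) = 375*(-27 + 5*10) = 375*(-27 + 50) = 375*23 = 8625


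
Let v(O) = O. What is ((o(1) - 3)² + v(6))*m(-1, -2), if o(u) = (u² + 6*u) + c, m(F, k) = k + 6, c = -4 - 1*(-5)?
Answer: 124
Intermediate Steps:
c = 1 (c = -4 + 5 = 1)
m(F, k) = 6 + k
o(u) = 1 + u² + 6*u (o(u) = (u² + 6*u) + 1 = 1 + u² + 6*u)
((o(1) - 3)² + v(6))*m(-1, -2) = (((1 + 1² + 6*1) - 3)² + 6)*(6 - 2) = (((1 + 1 + 6) - 3)² + 6)*4 = ((8 - 3)² + 6)*4 = (5² + 6)*4 = (25 + 6)*4 = 31*4 = 124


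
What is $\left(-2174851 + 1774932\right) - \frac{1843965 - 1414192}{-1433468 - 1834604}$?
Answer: $- \frac{1306963656395}{3268072} \approx -3.9992 \cdot 10^{5}$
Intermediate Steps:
$\left(-2174851 + 1774932\right) - \frac{1843965 - 1414192}{-1433468 - 1834604} = -399919 - \frac{429773}{-3268072} = -399919 - 429773 \left(- \frac{1}{3268072}\right) = -399919 - - \frac{429773}{3268072} = -399919 + \frac{429773}{3268072} = - \frac{1306963656395}{3268072}$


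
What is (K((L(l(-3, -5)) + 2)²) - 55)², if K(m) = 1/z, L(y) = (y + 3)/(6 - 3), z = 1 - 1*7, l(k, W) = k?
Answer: 109561/36 ≈ 3043.4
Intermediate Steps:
z = -6 (z = 1 - 7 = -6)
L(y) = 1 + y/3 (L(y) = (3 + y)/3 = (3 + y)*(⅓) = 1 + y/3)
K(m) = -⅙ (K(m) = 1/(-6) = -⅙)
(K((L(l(-3, -5)) + 2)²) - 55)² = (-⅙ - 55)² = (-331/6)² = 109561/36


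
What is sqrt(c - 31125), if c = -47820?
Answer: I*sqrt(78945) ≈ 280.97*I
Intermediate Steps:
sqrt(c - 31125) = sqrt(-47820 - 31125) = sqrt(-78945) = I*sqrt(78945)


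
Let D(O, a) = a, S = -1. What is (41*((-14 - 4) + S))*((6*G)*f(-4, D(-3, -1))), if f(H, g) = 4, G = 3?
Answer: -56088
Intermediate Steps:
(41*((-14 - 4) + S))*((6*G)*f(-4, D(-3, -1))) = (41*((-14 - 4) - 1))*((6*3)*4) = (41*(-18 - 1))*(18*4) = (41*(-19))*72 = -779*72 = -56088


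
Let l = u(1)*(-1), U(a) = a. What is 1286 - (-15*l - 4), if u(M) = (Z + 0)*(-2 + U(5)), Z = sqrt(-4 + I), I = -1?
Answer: 1290 - 45*I*sqrt(5) ≈ 1290.0 - 100.62*I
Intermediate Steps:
Z = I*sqrt(5) (Z = sqrt(-4 - 1) = sqrt(-5) = I*sqrt(5) ≈ 2.2361*I)
u(M) = 3*I*sqrt(5) (u(M) = (I*sqrt(5) + 0)*(-2 + 5) = (I*sqrt(5))*3 = 3*I*sqrt(5))
l = -3*I*sqrt(5) (l = (3*I*sqrt(5))*(-1) = -3*I*sqrt(5) ≈ -6.7082*I)
1286 - (-15*l - 4) = 1286 - (-(-45)*I*sqrt(5) - 4) = 1286 - (45*I*sqrt(5) - 4) = 1286 - (-4 + 45*I*sqrt(5)) = 1286 + (4 - 45*I*sqrt(5)) = 1290 - 45*I*sqrt(5)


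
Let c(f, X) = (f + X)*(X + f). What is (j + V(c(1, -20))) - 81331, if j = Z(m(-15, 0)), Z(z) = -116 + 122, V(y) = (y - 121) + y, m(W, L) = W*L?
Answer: -80724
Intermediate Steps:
c(f, X) = (X + f)² (c(f, X) = (X + f)*(X + f) = (X + f)²)
m(W, L) = L*W
V(y) = -121 + 2*y (V(y) = (-121 + y) + y = -121 + 2*y)
Z(z) = 6
j = 6
(j + V(c(1, -20))) - 81331 = (6 + (-121 + 2*(-20 + 1)²)) - 81331 = (6 + (-121 + 2*(-19)²)) - 81331 = (6 + (-121 + 2*361)) - 81331 = (6 + (-121 + 722)) - 81331 = (6 + 601) - 81331 = 607 - 81331 = -80724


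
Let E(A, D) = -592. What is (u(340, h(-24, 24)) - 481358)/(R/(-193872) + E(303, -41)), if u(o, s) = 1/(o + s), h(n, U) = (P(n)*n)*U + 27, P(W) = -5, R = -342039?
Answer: 20201067224240/24770320713 ≈ 815.54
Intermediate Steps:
h(n, U) = 27 - 5*U*n (h(n, U) = (-5*n)*U + 27 = -5*U*n + 27 = 27 - 5*U*n)
(u(340, h(-24, 24)) - 481358)/(R/(-193872) + E(303, -41)) = (1/(340 + (27 - 5*24*(-24))) - 481358)/(-342039/(-193872) - 592) = (1/(340 + (27 + 2880)) - 481358)/(-342039*(-1/193872) - 592) = (1/(340 + 2907) - 481358)/(114013/64624 - 592) = (1/3247 - 481358)/(-38143395/64624) = (1/3247 - 481358)*(-64624/38143395) = -1562969425/3247*(-64624/38143395) = 20201067224240/24770320713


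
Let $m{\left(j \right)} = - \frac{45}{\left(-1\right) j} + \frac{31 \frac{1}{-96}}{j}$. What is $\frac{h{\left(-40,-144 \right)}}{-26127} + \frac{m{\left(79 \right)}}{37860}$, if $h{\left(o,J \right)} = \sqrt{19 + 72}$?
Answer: $\frac{4289}{287130240} - \frac{\sqrt{91}}{26127} \approx -0.00035018$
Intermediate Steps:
$h{\left(o,J \right)} = \sqrt{91}$
$m{\left(j \right)} = \frac{4289}{96 j}$ ($m{\left(j \right)} = - 45 \left(- \frac{1}{j}\right) + \frac{31 \left(- \frac{1}{96}\right)}{j} = \frac{45}{j} - \frac{31}{96 j} = \frac{4289}{96 j}$)
$\frac{h{\left(-40,-144 \right)}}{-26127} + \frac{m{\left(79 \right)}}{37860} = \frac{\sqrt{91}}{-26127} + \frac{\frac{4289}{96} \cdot \frac{1}{79}}{37860} = \sqrt{91} \left(- \frac{1}{26127}\right) + \frac{4289}{96} \cdot \frac{1}{79} \cdot \frac{1}{37860} = - \frac{\sqrt{91}}{26127} + \frac{4289}{7584} \cdot \frac{1}{37860} = - \frac{\sqrt{91}}{26127} + \frac{4289}{287130240} = \frac{4289}{287130240} - \frac{\sqrt{91}}{26127}$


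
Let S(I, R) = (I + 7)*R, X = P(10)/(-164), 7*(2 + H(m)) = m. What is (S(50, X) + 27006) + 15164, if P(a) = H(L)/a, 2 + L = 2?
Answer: 34579457/820 ≈ 42170.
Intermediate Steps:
L = 0 (L = -2 + 2 = 0)
H(m) = -2 + m/7
P(a) = -2/a (P(a) = (-2 + (⅐)*0)/a = (-2 + 0)/a = -2/a)
X = 1/820 (X = -2/10/(-164) = -2*⅒*(-1/164) = -⅕*(-1/164) = 1/820 ≈ 0.0012195)
S(I, R) = R*(7 + I) (S(I, R) = (7 + I)*R = R*(7 + I))
(S(50, X) + 27006) + 15164 = ((7 + 50)/820 + 27006) + 15164 = ((1/820)*57 + 27006) + 15164 = (57/820 + 27006) + 15164 = 22144977/820 + 15164 = 34579457/820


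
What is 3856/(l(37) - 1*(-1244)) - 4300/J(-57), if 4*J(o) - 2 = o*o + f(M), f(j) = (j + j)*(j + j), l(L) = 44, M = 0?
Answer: -1202218/523411 ≈ -2.2969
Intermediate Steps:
f(j) = 4*j² (f(j) = (2*j)*(2*j) = 4*j²)
J(o) = ½ + o²/4 (J(o) = ½ + (o*o + 4*0²)/4 = ½ + (o² + 4*0)/4 = ½ + (o² + 0)/4 = ½ + o²/4)
3856/(l(37) - 1*(-1244)) - 4300/J(-57) = 3856/(44 - 1*(-1244)) - 4300/(½ + (¼)*(-57)²) = 3856/(44 + 1244) - 4300/(½ + (¼)*3249) = 3856/1288 - 4300/(½ + 3249/4) = 3856*(1/1288) - 4300/3251/4 = 482/161 - 4300*4/3251 = 482/161 - 17200/3251 = -1202218/523411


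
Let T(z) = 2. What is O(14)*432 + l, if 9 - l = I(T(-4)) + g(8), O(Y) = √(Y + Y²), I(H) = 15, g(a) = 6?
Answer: -12 + 432*√210 ≈ 6248.3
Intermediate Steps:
l = -12 (l = 9 - (15 + 6) = 9 - 1*21 = 9 - 21 = -12)
O(14)*432 + l = √(14*(1 + 14))*432 - 12 = √(14*15)*432 - 12 = √210*432 - 12 = 432*√210 - 12 = -12 + 432*√210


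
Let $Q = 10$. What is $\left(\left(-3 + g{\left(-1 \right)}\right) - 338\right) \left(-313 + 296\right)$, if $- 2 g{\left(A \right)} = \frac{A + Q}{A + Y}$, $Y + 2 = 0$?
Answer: $\frac{11543}{2} \approx 5771.5$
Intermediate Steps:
$Y = -2$ ($Y = -2 + 0 = -2$)
$g{\left(A \right)} = - \frac{10 + A}{2 \left(-2 + A\right)}$ ($g{\left(A \right)} = - \frac{\left(A + 10\right) \frac{1}{A - 2}}{2} = - \frac{\left(10 + A\right) \frac{1}{-2 + A}}{2} = - \frac{\frac{1}{-2 + A} \left(10 + A\right)}{2} = - \frac{10 + A}{2 \left(-2 + A\right)}$)
$\left(\left(-3 + g{\left(-1 \right)}\right) - 338\right) \left(-313 + 296\right) = \left(\left(-3 + \frac{-10 - -1}{2 \left(-2 - 1\right)}\right) - 338\right) \left(-313 + 296\right) = \left(\left(-3 + \frac{-10 + 1}{2 \left(-3\right)}\right) - 338\right) \left(-17\right) = \left(\left(-3 + \frac{1}{2} \left(- \frac{1}{3}\right) \left(-9\right)\right) - 338\right) \left(-17\right) = \left(\left(-3 + \frac{3}{2}\right) - 338\right) \left(-17\right) = \left(- \frac{3}{2} - 338\right) \left(-17\right) = \left(- \frac{679}{2}\right) \left(-17\right) = \frac{11543}{2}$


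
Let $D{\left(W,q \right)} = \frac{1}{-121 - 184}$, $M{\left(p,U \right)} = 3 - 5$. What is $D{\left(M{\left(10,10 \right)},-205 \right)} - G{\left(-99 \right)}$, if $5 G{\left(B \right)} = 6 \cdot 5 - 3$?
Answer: $- \frac{1648}{305} \approx -5.4033$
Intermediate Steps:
$M{\left(p,U \right)} = -2$
$D{\left(W,q \right)} = - \frac{1}{305}$ ($D{\left(W,q \right)} = \frac{1}{-305} = - \frac{1}{305}$)
$G{\left(B \right)} = \frac{27}{5}$ ($G{\left(B \right)} = \frac{6 \cdot 5 - 3}{5} = \frac{30 - 3}{5} = \frac{1}{5} \cdot 27 = \frac{27}{5}$)
$D{\left(M{\left(10,10 \right)},-205 \right)} - G{\left(-99 \right)} = - \frac{1}{305} - \frac{27}{5} = - \frac{1648}{305}$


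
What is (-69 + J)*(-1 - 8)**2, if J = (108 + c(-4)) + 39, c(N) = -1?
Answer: 6237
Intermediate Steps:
J = 146 (J = (108 - 1) + 39 = 107 + 39 = 146)
(-69 + J)*(-1 - 8)**2 = (-69 + 146)*(-1 - 8)**2 = 77*(-9)**2 = 77*81 = 6237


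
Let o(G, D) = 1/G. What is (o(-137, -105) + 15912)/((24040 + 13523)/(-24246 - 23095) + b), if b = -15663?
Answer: -103200681563/101590931502 ≈ -1.0158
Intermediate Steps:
(o(-137, -105) + 15912)/((24040 + 13523)/(-24246 - 23095) + b) = (1/(-137) + 15912)/((24040 + 13523)/(-24246 - 23095) - 15663) = (-1/137 + 15912)/(37563/(-47341) - 15663) = 2179943/(137*(37563*(-1/47341) - 15663)) = 2179943/(137*(-37563/47341 - 15663)) = 2179943/(137*(-741539646/47341)) = (2179943/137)*(-47341/741539646) = -103200681563/101590931502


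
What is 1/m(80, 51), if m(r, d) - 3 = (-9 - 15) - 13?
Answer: -1/34 ≈ -0.029412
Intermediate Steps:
m(r, d) = -34 (m(r, d) = 3 + ((-9 - 15) - 13) = 3 + (-24 - 13) = 3 - 37 = -34)
1/m(80, 51) = 1/(-34) = -1/34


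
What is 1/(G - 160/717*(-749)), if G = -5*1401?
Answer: -717/4902745 ≈ -0.00014624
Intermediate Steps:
G = -7005
1/(G - 160/717*(-749)) = 1/(-7005 - 160/717*(-749)) = 1/(-7005 + 119840/717) = 1/(-4902745/717) = -717/4902745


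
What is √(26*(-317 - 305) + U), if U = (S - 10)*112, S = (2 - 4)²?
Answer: 2*I*√4211 ≈ 129.78*I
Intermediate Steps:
S = 4 (S = (-2)² = 4)
U = -672 (U = (4 - 10)*112 = -6*112 = -672)
√(26*(-317 - 305) + U) = √(26*(-317 - 305) - 672) = √(26*(-622) - 672) = √(-16172 - 672) = √(-16844) = 2*I*√4211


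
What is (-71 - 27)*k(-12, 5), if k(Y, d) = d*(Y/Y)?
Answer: -490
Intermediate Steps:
k(Y, d) = d (k(Y, d) = d*1 = d)
(-71 - 27)*k(-12, 5) = (-71 - 27)*5 = -98*5 = -490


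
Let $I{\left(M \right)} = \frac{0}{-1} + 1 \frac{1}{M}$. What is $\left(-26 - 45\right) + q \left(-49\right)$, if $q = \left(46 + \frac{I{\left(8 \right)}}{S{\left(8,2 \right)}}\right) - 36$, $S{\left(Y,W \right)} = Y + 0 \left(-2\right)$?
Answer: $- \frac{35953}{64} \approx -561.77$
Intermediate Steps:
$I{\left(M \right)} = \frac{1}{M}$ ($I{\left(M \right)} = 0 \left(-1\right) + \frac{1}{M} = 0 + \frac{1}{M} = \frac{1}{M}$)
$S{\left(Y,W \right)} = Y$ ($S{\left(Y,W \right)} = Y + 0 = Y$)
$q = \frac{641}{64}$ ($q = \left(46 + \frac{1}{8 \cdot 8}\right) - 36 = \left(46 + \frac{1}{8} \cdot \frac{1}{8}\right) - 36 = \left(46 + \frac{1}{64}\right) - 36 = \frac{2945}{64} - 36 = \frac{641}{64} \approx 10.016$)
$\left(-26 - 45\right) + q \left(-49\right) = \left(-26 - 45\right) + \frac{641}{64} \left(-49\right) = -71 - \frac{31409}{64} = - \frac{35953}{64}$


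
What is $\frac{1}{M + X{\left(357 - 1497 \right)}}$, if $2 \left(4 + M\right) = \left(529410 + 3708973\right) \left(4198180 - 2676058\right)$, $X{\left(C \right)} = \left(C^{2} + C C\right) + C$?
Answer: $\frac{1}{3225670602419} \approx 3.1001 \cdot 10^{-13}$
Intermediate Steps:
$X{\left(C \right)} = C + 2 C^{2}$ ($X{\left(C \right)} = \left(C^{2} + C^{2}\right) + C = 2 C^{2} + C = C + 2 C^{2}$)
$M = 3225668004359$ ($M = -4 + \frac{\left(529410 + 3708973\right) \left(4198180 - 2676058\right)}{2} = -4 + \frac{4238383 \cdot 1522122}{2} = -4 + \frac{1}{2} \cdot 6451336008726 = -4 + 3225668004363 = 3225668004359$)
$\frac{1}{M + X{\left(357 - 1497 \right)}} = \frac{1}{3225668004359 + \left(357 - 1497\right) \left(1 + 2 \left(357 - 1497\right)\right)} = \frac{1}{3225668004359 - 1140 \left(1 + 2 \left(-1140\right)\right)} = \frac{1}{3225668004359 - 1140 \left(1 - 2280\right)} = \frac{1}{3225668004359 - -2598060} = \frac{1}{3225668004359 + 2598060} = \frac{1}{3225670602419}$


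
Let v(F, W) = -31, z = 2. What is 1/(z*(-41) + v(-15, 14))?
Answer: -1/113 ≈ -0.0088496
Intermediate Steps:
1/(z*(-41) + v(-15, 14)) = 1/(2*(-41) - 31) = 1/(-82 - 31) = 1/(-113) = -1/113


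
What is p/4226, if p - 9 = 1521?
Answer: 765/2113 ≈ 0.36204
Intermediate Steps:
p = 1530 (p = 9 + 1521 = 1530)
p/4226 = 1530/4226 = 1530*(1/4226) = 765/2113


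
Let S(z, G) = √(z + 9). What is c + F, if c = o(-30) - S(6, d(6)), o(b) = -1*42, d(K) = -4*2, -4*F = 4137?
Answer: -4305/4 - √15 ≈ -1080.1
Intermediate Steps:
F = -4137/4 (F = -¼*4137 = -4137/4 ≈ -1034.3)
d(K) = -8
S(z, G) = √(9 + z)
o(b) = -42
c = -42 - √15 (c = -42 - √(9 + 6) = -42 - √15 ≈ -45.873)
c + F = (-42 - √15) - 4137/4 = -4305/4 - √15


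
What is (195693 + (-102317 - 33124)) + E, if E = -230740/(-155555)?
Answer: 1874546120/31111 ≈ 60254.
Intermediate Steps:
E = 46148/31111 (E = -230740*(-1/155555) = 46148/31111 ≈ 1.4833)
(195693 + (-102317 - 33124)) + E = (195693 + (-102317 - 33124)) + 46148/31111 = (195693 - 135441) + 46148/31111 = 60252 + 46148/31111 = 1874546120/31111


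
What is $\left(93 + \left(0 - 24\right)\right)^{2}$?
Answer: $4761$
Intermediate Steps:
$\left(93 + \left(0 - 24\right)\right)^{2} = \left(93 - 24\right)^{2} = 69^{2} = 4761$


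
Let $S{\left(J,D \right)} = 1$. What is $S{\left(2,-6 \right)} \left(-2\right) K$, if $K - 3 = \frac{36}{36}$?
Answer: $-8$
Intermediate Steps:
$K = 4$ ($K = 3 + \frac{36}{36} = 3 + 36 \cdot \frac{1}{36} = 3 + 1 = 4$)
$S{\left(2,-6 \right)} \left(-2\right) K = 1 \left(-2\right) 4 = \left(-2\right) 4 = -8$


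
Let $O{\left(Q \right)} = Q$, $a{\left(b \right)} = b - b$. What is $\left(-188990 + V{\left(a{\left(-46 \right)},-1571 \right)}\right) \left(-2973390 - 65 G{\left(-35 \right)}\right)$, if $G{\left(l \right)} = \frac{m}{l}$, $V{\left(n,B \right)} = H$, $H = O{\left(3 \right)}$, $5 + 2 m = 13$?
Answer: $\frac{3933514564186}{7} \approx 5.6193 \cdot 10^{11}$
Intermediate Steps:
$a{\left(b \right)} = 0$
$m = 4$ ($m = - \frac{5}{2} + \frac{1}{2} \cdot 13 = - \frac{5}{2} + \frac{13}{2} = 4$)
$H = 3$
$V{\left(n,B \right)} = 3$
$G{\left(l \right)} = \frac{4}{l}$
$\left(-188990 + V{\left(a{\left(-46 \right)},-1571 \right)}\right) \left(-2973390 - 65 G{\left(-35 \right)}\right) = \left(-188990 + 3\right) \left(-2973390 - 65 \frac{4}{-35}\right) = - 188987 \left(-2973390 - 65 \cdot 4 \left(- \frac{1}{35}\right)\right) = - 188987 \left(-2973390 - - \frac{52}{7}\right) = - 188987 \left(-2973390 + \frac{52}{7}\right) = \left(-188987\right) \left(- \frac{20813678}{7}\right) = \frac{3933514564186}{7}$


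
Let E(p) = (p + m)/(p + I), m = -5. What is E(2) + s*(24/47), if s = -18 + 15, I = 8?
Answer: -861/470 ≈ -1.8319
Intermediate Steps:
s = -3
E(p) = (-5 + p)/(8 + p) (E(p) = (p - 5)/(p + 8) = (-5 + p)/(8 + p))
E(2) + s*(24/47) = (-5 + 2)/(8 + 2) - 72/47 = -3/10 - 72/47 = -861/470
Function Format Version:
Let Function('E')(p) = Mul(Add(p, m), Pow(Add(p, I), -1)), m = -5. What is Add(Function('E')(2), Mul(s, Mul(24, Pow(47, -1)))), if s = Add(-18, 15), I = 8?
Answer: Rational(-861, 470) ≈ -1.8319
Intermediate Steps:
s = -3
Function('E')(p) = Mul(Pow(Add(8, p), -1), Add(-5, p)) (Function('E')(p) = Mul(Add(p, -5), Pow(Add(p, 8), -1)) = Mul(Add(-5, p), Pow(Add(8, p), -1)) = Mul(Pow(Add(8, p), -1), Add(-5, p)))
Add(Function('E')(2), Mul(s, Mul(24, Pow(47, -1)))) = Add(Mul(Pow(Add(8, 2), -1), Add(-5, 2)), Mul(-3, Mul(24, Pow(47, -1)))) = Add(Mul(Pow(10, -1), -3), Mul(-3, Mul(24, Rational(1, 47)))) = Add(Mul(Rational(1, 10), -3), Mul(-3, Rational(24, 47))) = Add(Rational(-3, 10), Rational(-72, 47)) = Rational(-861, 470)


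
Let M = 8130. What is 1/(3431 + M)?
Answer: 1/11561 ≈ 8.6498e-5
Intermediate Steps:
1/(3431 + M) = 1/(3431 + 8130) = 1/11561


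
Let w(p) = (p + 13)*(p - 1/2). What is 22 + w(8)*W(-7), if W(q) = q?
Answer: -2161/2 ≈ -1080.5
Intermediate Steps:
w(p) = (13 + p)*(-½ + p) (w(p) = (13 + p)*(p - 1*½) = (13 + p)*(p - ½) = (13 + p)*(-½ + p))
22 + w(8)*W(-7) = 22 + (-13/2 + 8² + (25/2)*8)*(-7) = 22 + (-13/2 + 64 + 100)*(-7) = 22 + (315/2)*(-7) = 22 - 2205/2 = -2161/2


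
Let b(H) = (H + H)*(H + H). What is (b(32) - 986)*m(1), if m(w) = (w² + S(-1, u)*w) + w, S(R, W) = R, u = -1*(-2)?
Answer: 3110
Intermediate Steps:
u = 2
m(w) = w² (m(w) = (w² - w) + w = w²)
b(H) = 4*H² (b(H) = (2*H)*(2*H) = 4*H²)
(b(32) - 986)*m(1) = (4*32² - 986)*1² = (4*1024 - 986)*1 = (4096 - 986)*1 = 3110*1 = 3110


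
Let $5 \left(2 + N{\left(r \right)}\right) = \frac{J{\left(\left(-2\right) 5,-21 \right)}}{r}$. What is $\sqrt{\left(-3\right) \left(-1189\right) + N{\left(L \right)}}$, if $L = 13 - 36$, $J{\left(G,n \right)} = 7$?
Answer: $\frac{12 \sqrt{327405}}{115} \approx 59.707$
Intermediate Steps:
$L = -23$ ($L = 13 - 36 = -23$)
$N{\left(r \right)} = -2 + \frac{7}{5 r}$ ($N{\left(r \right)} = -2 + \frac{7 \frac{1}{r}}{5} = -2 + \frac{7}{5 r}$)
$\sqrt{\left(-3\right) \left(-1189\right) + N{\left(L \right)}} = \sqrt{\left(-3\right) \left(-1189\right) - \left(2 - \frac{7}{5 \left(-23\right)}\right)} = \sqrt{3567 + \left(-2 + \frac{7}{5} \left(- \frac{1}{23}\right)\right)} = \sqrt{3567 - \frac{237}{115}} = \sqrt{\frac{409968}{115}} = \frac{12 \sqrt{327405}}{115}$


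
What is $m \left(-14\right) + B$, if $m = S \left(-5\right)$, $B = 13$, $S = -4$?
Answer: $-267$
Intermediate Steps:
$m = 20$ ($m = \left(-4\right) \left(-5\right) = 20$)
$m \left(-14\right) + B = 20 \left(-14\right) + 13 = -280 + 13 = -267$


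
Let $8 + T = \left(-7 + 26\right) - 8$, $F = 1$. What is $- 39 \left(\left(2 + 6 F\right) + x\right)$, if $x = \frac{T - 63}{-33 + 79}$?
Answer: $- \frac{6006}{23} \approx -261.13$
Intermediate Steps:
$T = 3$ ($T = -8 + \left(\left(-7 + 26\right) - 8\right) = -8 + \left(19 - 8\right) = -8 + 11 = 3$)
$x = - \frac{30}{23}$ ($x = \frac{3 - 63}{-33 + 79} = - \frac{60}{46} = \left(-60\right) \frac{1}{46} = - \frac{30}{23} \approx -1.3043$)
$- 39 \left(\left(2 + 6 F\right) + x\right) = - 39 \left(\left(2 + 6 \cdot 1\right) - \frac{30}{23}\right) = - 39 \left(\left(2 + 6\right) - \frac{30}{23}\right) = - 39 \left(8 - \frac{30}{23}\right) = \left(-39\right) \frac{154}{23} = - \frac{6006}{23}$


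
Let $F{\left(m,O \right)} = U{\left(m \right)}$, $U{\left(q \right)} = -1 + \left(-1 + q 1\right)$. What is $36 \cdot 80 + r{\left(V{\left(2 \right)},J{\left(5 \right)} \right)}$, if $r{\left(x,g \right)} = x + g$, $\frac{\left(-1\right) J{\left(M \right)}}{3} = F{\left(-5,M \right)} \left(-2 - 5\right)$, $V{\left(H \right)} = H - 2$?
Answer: $2733$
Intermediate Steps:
$V{\left(H \right)} = -2 + H$
$U{\left(q \right)} = -2 + q$ ($U{\left(q \right)} = -1 + \left(-1 + q\right) = -2 + q$)
$F{\left(m,O \right)} = -2 + m$
$J{\left(M \right)} = -147$ ($J{\left(M \right)} = - 3 \left(-2 - 5\right) \left(-2 - 5\right) = - 3 \left(\left(-7\right) \left(-7\right)\right) = \left(-3\right) 49 = -147$)
$r{\left(x,g \right)} = g + x$
$36 \cdot 80 + r{\left(V{\left(2 \right)},J{\left(5 \right)} \right)} = 36 \cdot 80 + \left(-147 + \left(-2 + 2\right)\right) = 2880 + \left(-147 + 0\right) = 2880 - 147 = 2733$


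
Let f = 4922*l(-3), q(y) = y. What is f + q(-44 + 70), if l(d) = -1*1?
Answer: -4896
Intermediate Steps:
l(d) = -1
f = -4922 (f = 4922*(-1) = -4922)
f + q(-44 + 70) = -4922 + (-44 + 70) = -4922 + 26 = -4896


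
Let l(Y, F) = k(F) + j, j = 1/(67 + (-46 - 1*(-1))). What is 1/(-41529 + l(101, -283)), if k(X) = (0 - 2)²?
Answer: -22/913549 ≈ -2.4082e-5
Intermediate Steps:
j = 1/22 (j = 1/(67 + (-46 + 1)) = 1/(67 - 45) = 1/22 ≈ 0.045455)
k(X) = 4 (k(X) = (-2)² = 4)
l(Y, F) = 89/22 (l(Y, F) = 4 + 1/22 = 89/22)
1/(-41529 + l(101, -283)) = 1/(-41529 + 89/22) = 1/(-913549/22) = -22/913549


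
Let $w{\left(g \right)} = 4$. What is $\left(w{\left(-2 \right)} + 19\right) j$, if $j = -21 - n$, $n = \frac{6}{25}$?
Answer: $- \frac{12213}{25} \approx -488.52$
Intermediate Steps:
$n = \frac{6}{25}$ ($n = 6 \cdot \frac{1}{25} = \frac{6}{25} \approx 0.24$)
$j = - \frac{531}{25}$ ($j = -21 - \frac{6}{25} = - \frac{531}{25} \approx -21.24$)
$\left(w{\left(-2 \right)} + 19\right) j = \left(4 + 19\right) \left(- \frac{531}{25}\right) = 23 \left(- \frac{531}{25}\right) = - \frac{12213}{25}$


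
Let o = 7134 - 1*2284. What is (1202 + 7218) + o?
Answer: 13270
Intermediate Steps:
o = 4850 (o = 7134 - 2284 = 4850)
(1202 + 7218) + o = (1202 + 7218) + 4850 = 8420 + 4850 = 13270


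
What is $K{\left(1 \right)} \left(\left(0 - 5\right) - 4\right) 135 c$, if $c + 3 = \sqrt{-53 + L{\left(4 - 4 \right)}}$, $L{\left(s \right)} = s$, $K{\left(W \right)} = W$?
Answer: $3645 - 1215 i \sqrt{53} \approx 3645.0 - 8845.3 i$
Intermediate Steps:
$c = -3 + i \sqrt{53}$ ($c = -3 + \sqrt{-53 + \left(4 - 4\right)} = -3 + \sqrt{-53 + 0} = -3 + \sqrt{-53} = -3 + i \sqrt{53} \approx -3.0 + 7.2801 i$)
$K{\left(1 \right)} \left(\left(0 - 5\right) - 4\right) 135 c = 1 \left(\left(0 - 5\right) - 4\right) 135 \left(-3 + i \sqrt{53}\right) = 1 \left(-5 - 4\right) 135 \left(-3 + i \sqrt{53}\right) = 1 \left(-9\right) 135 \left(-3 + i \sqrt{53}\right) = \left(-9\right) 135 \left(-3 + i \sqrt{53}\right) = - 1215 \left(-3 + i \sqrt{53}\right) = 3645 - 1215 i \sqrt{53}$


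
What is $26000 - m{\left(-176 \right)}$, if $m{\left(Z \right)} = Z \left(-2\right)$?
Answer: $25648$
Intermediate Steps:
$m{\left(Z \right)} = - 2 Z$
$26000 - m{\left(-176 \right)} = 26000 - \left(-2\right) \left(-176\right) = 26000 - 352 = 25648$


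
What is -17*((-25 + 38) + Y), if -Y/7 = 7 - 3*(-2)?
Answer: 1326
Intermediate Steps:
Y = -91 (Y = -7*(7 - 3*(-2)) = -7*(7 + 6) = -7*13 = -91)
-17*((-25 + 38) + Y) = -17*((-25 + 38) - 91) = -17*(13 - 91) = -17*(-78) = 1326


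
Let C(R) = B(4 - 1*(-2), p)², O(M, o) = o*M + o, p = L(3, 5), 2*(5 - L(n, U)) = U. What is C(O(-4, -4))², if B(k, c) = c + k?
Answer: 83521/16 ≈ 5220.1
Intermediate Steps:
L(n, U) = 5 - U/2
p = 5/2 (p = 5 - ½*5 = 5 - 5/2 = 5/2 ≈ 2.5000)
O(M, o) = o + M*o (O(M, o) = M*o + o = o + M*o)
C(R) = 289/4 (C(R) = (5/2 + (4 - 1*(-2)))² = (5/2 + (4 + 2))² = (5/2 + 6)² = (17/2)² = 289/4)
C(O(-4, -4))² = (289/4)² = 83521/16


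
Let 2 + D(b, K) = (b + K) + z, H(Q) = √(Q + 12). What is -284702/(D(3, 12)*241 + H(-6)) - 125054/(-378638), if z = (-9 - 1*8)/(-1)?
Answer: -64404150474767/1649375336531 + 142351*√6/26136447 ≈ -39.034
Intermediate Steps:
H(Q) = √(12 + Q)
z = 17 (z = (-9 - 8)*(-1) = -17*(-1) = 17)
D(b, K) = 15 + K + b (D(b, K) = -2 + ((b + K) + 17) = -2 + ((K + b) + 17) = -2 + (17 + K + b) = 15 + K + b)
-284702/(D(3, 12)*241 + H(-6)) - 125054/(-378638) = -284702/((15 + 12 + 3)*241 + √(12 - 6)) - 125054/(-378638) = -284702/(30*241 + √6) - 125054*(-1/378638) = -284702/(7230 + √6) + 62527/189319 = 62527/189319 - 284702/(7230 + √6)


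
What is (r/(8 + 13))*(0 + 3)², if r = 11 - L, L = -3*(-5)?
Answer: -12/7 ≈ -1.7143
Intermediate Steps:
L = 15
r = -4 (r = 11 - 1*15 = 11 - 15 = -4)
(r/(8 + 13))*(0 + 3)² = (-4/(8 + 13))*(0 + 3)² = -4/21*3² = -4*1/21*9 = -4/21*9 = -12/7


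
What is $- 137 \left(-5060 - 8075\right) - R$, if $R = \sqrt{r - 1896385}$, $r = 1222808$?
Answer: $1799495 - i \sqrt{673577} \approx 1.7995 \cdot 10^{6} - 820.72 i$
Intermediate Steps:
$R = i \sqrt{673577}$ ($R = \sqrt{1222808 - 1896385} = \sqrt{-673577} = i \sqrt{673577} \approx 820.72 i$)
$- 137 \left(-5060 - 8075\right) - R = - 137 \left(-5060 - 8075\right) - i \sqrt{673577} = \left(-137\right) \left(-13135\right) - i \sqrt{673577} = 1799495 - i \sqrt{673577}$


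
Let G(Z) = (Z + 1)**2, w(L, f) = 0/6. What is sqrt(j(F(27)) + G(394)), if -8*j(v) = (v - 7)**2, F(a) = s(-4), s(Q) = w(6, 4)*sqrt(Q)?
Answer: sqrt(2496302)/4 ≈ 394.99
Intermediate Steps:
w(L, f) = 0 (w(L, f) = 0*(1/6) = 0)
G(Z) = (1 + Z)**2
s(Q) = 0 (s(Q) = 0*sqrt(Q) = 0)
F(a) = 0
j(v) = -(-7 + v)**2/8 (j(v) = -(v - 7)**2/8 = -(-7 + v)**2/8)
sqrt(j(F(27)) + G(394)) = sqrt(-(-7 + 0)**2/8 + (1 + 394)**2) = sqrt(-1/8*(-7)**2 + 395**2) = sqrt(-1/8*49 + 156025) = sqrt(-49/8 + 156025) = sqrt(1248151/8) = sqrt(2496302)/4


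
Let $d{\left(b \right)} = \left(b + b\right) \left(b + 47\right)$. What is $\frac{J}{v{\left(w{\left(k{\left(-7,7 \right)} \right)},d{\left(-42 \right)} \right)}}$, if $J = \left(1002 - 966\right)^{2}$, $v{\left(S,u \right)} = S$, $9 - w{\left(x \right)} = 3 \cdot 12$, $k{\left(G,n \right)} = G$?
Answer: $-48$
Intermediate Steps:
$w{\left(x \right)} = -27$ ($w{\left(x \right)} = 9 - 3 \cdot 12 = 9 - 36 = -27$)
$d{\left(b \right)} = 2 b \left(47 + b\right)$
$J = 1296$ ($J = 36^{2} = 1296$)
$\frac{J}{v{\left(w{\left(k{\left(-7,7 \right)} \right)},d{\left(-42 \right)} \right)}} = \frac{1296}{-27} = 1296 \left(- \frac{1}{27}\right) = -48$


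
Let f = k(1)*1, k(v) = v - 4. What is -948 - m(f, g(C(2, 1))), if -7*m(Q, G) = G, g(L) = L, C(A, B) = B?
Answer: -6635/7 ≈ -947.86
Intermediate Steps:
k(v) = -4 + v
f = -3 (f = (-4 + 1)*1 = -3*1 = -3)
m(Q, G) = -G/7
-948 - m(f, g(C(2, 1))) = -948 - (-1)/7 = -948 - 1*(-⅐) = -948 + ⅐ = -6635/7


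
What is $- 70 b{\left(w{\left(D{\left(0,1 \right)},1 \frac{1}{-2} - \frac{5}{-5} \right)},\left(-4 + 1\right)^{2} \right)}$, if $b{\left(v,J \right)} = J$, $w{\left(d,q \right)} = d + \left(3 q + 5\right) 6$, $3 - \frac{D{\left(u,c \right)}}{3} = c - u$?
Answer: $-630$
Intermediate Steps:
$D{\left(u,c \right)} = 9 - 3 c + 3 u$ ($D{\left(u,c \right)} = 9 - 3 \left(c - u\right) = 9 - \left(- 3 u + 3 c\right) = 9 - 3 c + 3 u$)
$w{\left(d,q \right)} = 30 + d + 18 q$ ($w{\left(d,q \right)} = d + \left(5 + 3 q\right) 6 = d + \left(30 + 18 q\right) = 30 + d + 18 q$)
$- 70 b{\left(w{\left(D{\left(0,1 \right)},1 \frac{1}{-2} - \frac{5}{-5} \right)},\left(-4 + 1\right)^{2} \right)} = - 70 \left(-4 + 1\right)^{2} = - 70 \left(-3\right)^{2} = \left(-70\right) 9 = -630$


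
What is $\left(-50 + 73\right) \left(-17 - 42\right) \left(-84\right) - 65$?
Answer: $113923$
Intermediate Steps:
$\left(-50 + 73\right) \left(-17 - 42\right) \left(-84\right) - 65 = 23 \left(-59\right) \left(-84\right) - 65 = \left(-1357\right) \left(-84\right) - 65 = 113988 - 65 = 113923$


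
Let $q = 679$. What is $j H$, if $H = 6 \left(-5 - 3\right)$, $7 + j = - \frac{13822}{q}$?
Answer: $\frac{891600}{679} \approx 1313.1$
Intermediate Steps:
$j = - \frac{18575}{679}$ ($j = -7 - \frac{13822}{679} = - \frac{18575}{679} \approx -27.356$)
$H = -48$ ($H = 6 \left(-8\right) = -48$)
$j H = \left(- \frac{18575}{679}\right) \left(-48\right) = \frac{891600}{679}$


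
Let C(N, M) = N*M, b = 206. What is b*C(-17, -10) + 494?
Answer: 35514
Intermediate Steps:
C(N, M) = M*N
b*C(-17, -10) + 494 = 206*(-10*(-17)) + 494 = 206*170 + 494 = 35020 + 494 = 35514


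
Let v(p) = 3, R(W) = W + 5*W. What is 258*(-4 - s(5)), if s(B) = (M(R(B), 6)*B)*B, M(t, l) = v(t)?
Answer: -20382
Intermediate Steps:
R(W) = 6*W
M(t, l) = 3
s(B) = 3*B² (s(B) = (3*B)*B = 3*B²)
258*(-4 - s(5)) = 258*(-4 - 3*5²) = 258*(-4 - 3*25) = 258*(-4 - 1*75) = 258*(-4 - 75) = 258*(-79) = -20382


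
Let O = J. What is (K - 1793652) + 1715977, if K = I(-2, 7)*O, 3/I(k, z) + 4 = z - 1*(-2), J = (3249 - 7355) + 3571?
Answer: -77996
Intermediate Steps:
J = -535 (J = -4106 + 3571 = -535)
I(k, z) = 3/(-2 + z) (I(k, z) = 3/(-4 + (z - 1*(-2))) = 3/(-4 + (z + 2)) = 3/(-4 + (2 + z)) = 3/(-2 + z))
O = -535
K = -321 (K = (3/(-2 + 7))*(-535) = (3/5)*(-535) = (3*(⅕))*(-535) = (⅗)*(-535) = -321)
(K - 1793652) + 1715977 = (-321 - 1793652) + 1715977 = -1793973 + 1715977 = -77996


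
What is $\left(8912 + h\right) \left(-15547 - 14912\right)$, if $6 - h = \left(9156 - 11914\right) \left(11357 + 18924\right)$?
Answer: $-2544054957444$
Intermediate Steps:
$h = 83515004$ ($h = 6 - \left(9156 - 11914\right) \left(11357 + 18924\right) = 6 - \left(-2758\right) 30281 = 6 - -83514998 = 6 + 83514998 = 83515004$)
$\left(8912 + h\right) \left(-15547 - 14912\right) = \left(8912 + 83515004\right) \left(-15547 - 14912\right) = 83523916 \left(-30459\right) = -2544054957444$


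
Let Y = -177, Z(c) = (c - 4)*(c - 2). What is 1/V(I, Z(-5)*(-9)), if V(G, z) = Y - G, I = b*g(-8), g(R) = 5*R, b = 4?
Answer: -1/17 ≈ -0.058824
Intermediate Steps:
Z(c) = (-4 + c)*(-2 + c)
I = -160 (I = 4*(5*(-8)) = 4*(-40) = -160)
V(G, z) = -177 - G
1/V(I, Z(-5)*(-9)) = 1/(-177 - 1*(-160)) = 1/(-177 + 160) = 1/(-17) = -1/17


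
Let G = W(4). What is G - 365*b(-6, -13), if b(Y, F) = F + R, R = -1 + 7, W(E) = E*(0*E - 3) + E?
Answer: 2547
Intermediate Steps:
W(E) = -2*E (W(E) = E*(0 - 3) + E = E*(-3) + E = -3*E + E = -2*E)
R = 6
G = -8 (G = -2*4 = -8)
b(Y, F) = 6 + F (b(Y, F) = F + 6 = 6 + F)
G - 365*b(-6, -13) = -8 - 365*(6 - 13) = -8 - 365*(-7) = -8 + 2555 = 2547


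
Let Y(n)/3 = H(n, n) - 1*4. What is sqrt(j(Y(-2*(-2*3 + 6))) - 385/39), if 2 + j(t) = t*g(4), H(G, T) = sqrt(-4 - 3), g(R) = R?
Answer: sqrt(-91065 + 18252*I*sqrt(7))/39 ≈ 1.9871 + 7.9888*I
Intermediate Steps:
H(G, T) = I*sqrt(7) (H(G, T) = sqrt(-7) = I*sqrt(7))
Y(n) = -12 + 3*I*sqrt(7) (Y(n) = 3*(I*sqrt(7) - 1*4) = 3*(I*sqrt(7) - 4) = 3*(-4 + I*sqrt(7)) = -12 + 3*I*sqrt(7))
j(t) = -2 + 4*t (j(t) = -2 + t*4 = -2 + 4*t)
sqrt(j(Y(-2*(-2*3 + 6))) - 385/39) = sqrt((-2 + 4*(-12 + 3*I*sqrt(7))) - 385/39) = sqrt((-2 + (-48 + 12*I*sqrt(7))) - 385*1/39) = sqrt((-50 + 12*I*sqrt(7)) - 385/39) = sqrt(-2335/39 + 12*I*sqrt(7))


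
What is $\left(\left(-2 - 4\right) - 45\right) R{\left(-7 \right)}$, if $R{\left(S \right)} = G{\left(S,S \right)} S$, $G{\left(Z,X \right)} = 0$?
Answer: $0$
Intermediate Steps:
$R{\left(S \right)} = 0$ ($R{\left(S \right)} = 0 S = 0$)
$\left(\left(-2 - 4\right) - 45\right) R{\left(-7 \right)} = \left(\left(-2 - 4\right) - 45\right) 0 = \left(-6 - 45\right) 0 = \left(-51\right) 0 = 0$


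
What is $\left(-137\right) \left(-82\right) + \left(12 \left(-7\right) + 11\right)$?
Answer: $11161$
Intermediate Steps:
$\left(-137\right) \left(-82\right) + \left(12 \left(-7\right) + 11\right) = 11234 + \left(-84 + 11\right) = 11234 - 73 = 11161$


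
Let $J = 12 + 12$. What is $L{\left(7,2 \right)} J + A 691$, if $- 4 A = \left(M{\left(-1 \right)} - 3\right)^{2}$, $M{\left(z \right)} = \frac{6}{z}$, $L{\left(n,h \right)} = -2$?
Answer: $- \frac{56163}{4} \approx -14041.0$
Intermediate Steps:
$J = 24$
$A = - \frac{81}{4}$ ($A = - \frac{\left(\frac{6}{-1} - 3\right)^{2}}{4} = - \frac{\left(6 \left(-1\right) - 3\right)^{2}}{4} = - \frac{\left(-6 - 3\right)^{2}}{4} = - \frac{\left(-9\right)^{2}}{4} = \left(- \frac{1}{4}\right) 81 = - \frac{81}{4} \approx -20.25$)
$L{\left(7,2 \right)} J + A 691 = \left(-2\right) 24 - \frac{55971}{4} = -48 - \frac{55971}{4} = - \frac{56163}{4}$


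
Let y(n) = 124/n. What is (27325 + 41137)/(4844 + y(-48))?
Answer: 821544/58097 ≈ 14.141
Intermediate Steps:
(27325 + 41137)/(4844 + y(-48)) = (27325 + 41137)/(4844 + 124/(-48)) = 68462/(4844 + 124*(-1/48)) = 68462/(4844 - 31/12) = 68462/(58097/12) = 68462*(12/58097) = 821544/58097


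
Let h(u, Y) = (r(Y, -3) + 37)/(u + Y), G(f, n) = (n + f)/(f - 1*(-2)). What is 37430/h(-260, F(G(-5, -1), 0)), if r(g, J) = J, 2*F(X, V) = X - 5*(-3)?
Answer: -9413645/34 ≈ -2.7687e+5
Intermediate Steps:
G(f, n) = (f + n)/(2 + f) (G(f, n) = (f + n)/(f + 2) = (f + n)/(2 + f))
F(X, V) = 15/2 + X/2 (F(X, V) = (X - 5*(-3))/2 = (X + 15)/2 = (15 + X)/2 = 15/2 + X/2)
h(u, Y) = 34/(Y + u) (h(u, Y) = (-3 + 37)/(u + Y) = 34/(Y + u))
37430/h(-260, F(G(-5, -1), 0)) = 37430/((34/((15/2 + ((-5 - 1)/(2 - 5))/2) - 260))) = 37430/((34/((15/2 + (-6/(-3))/2) - 260))) = 37430/((34/((15/2 + (-⅓*(-6))/2) - 260))) = 37430/((34/((15/2 + (½)*2) - 260))) = 37430/((34/((15/2 + 1) - 260))) = 37430/((34/(17/2 - 260))) = 37430/((34/(-503/2))) = 37430/((34*(-2/503))) = 37430/(-68/503) = 37430*(-503/68) = -9413645/34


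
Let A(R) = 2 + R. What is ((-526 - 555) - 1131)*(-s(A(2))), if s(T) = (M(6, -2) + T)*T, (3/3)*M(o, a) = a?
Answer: 17696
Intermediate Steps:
M(o, a) = a
s(T) = T*(-2 + T) (s(T) = (-2 + T)*T = T*(-2 + T))
((-526 - 555) - 1131)*(-s(A(2))) = ((-526 - 555) - 1131)*(-(2 + 2)*(-2 + (2 + 2))) = (-1081 - 1131)*(-4*(-2 + 4)) = -(-2212)*4*2 = -(-2212)*8 = -2212*(-8) = 17696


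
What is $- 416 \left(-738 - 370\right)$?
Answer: $460928$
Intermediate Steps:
$- 416 \left(-738 - 370\right) = \left(-416\right) \left(-1108\right) = 460928$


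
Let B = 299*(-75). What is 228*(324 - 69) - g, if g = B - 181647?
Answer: 262212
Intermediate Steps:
B = -22425
g = -204072 (g = -22425 - 181647 = -204072)
228*(324 - 69) - g = 228*(324 - 69) - 1*(-204072) = 228*255 + 204072 = 58140 + 204072 = 262212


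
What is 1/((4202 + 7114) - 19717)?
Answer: -1/8401 ≈ -0.00011903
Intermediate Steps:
1/((4202 + 7114) - 19717) = 1/(11316 - 19717) = 1/(-8401) = -1/8401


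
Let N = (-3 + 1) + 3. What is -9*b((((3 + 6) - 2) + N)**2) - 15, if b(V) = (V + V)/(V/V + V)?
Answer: -2127/65 ≈ -32.723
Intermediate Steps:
N = 1 (N = -2 + 3 = 1)
b(V) = 2*V/(1 + V) (b(V) = (2*V)/(1 + V) = 2*V/(1 + V))
-9*b((((3 + 6) - 2) + N)**2) - 15 = -18*(((3 + 6) - 2) + 1)**2/(1 + (((3 + 6) - 2) + 1)**2) - 15 = -18*((9 - 2) + 1)**2/(1 + ((9 - 2) + 1)**2) - 15 = -18*(7 + 1)**2/(1 + (7 + 1)**2) - 15 = -18*8**2/(1 + 8**2) - 15 = -18*64/(1 + 64) - 15 = -18*64/65 - 15 = -9*128/65 - 15 = -1152/65 - 15 = -2127/65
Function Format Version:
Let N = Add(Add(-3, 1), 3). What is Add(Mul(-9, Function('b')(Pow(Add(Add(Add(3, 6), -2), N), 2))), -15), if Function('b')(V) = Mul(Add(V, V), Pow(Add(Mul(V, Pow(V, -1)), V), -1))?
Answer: Rational(-2127, 65) ≈ -32.723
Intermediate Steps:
N = 1 (N = Add(-2, 3) = 1)
Function('b')(V) = Mul(2, V, Pow(Add(1, V), -1)) (Function('b')(V) = Mul(Mul(2, V), Pow(Add(1, V), -1)) = Mul(2, V, Pow(Add(1, V), -1)))
Add(Mul(-9, Function('b')(Pow(Add(Add(Add(3, 6), -2), N), 2))), -15) = Add(Mul(-9, Mul(2, Pow(Add(Add(Add(3, 6), -2), 1), 2), Pow(Add(1, Pow(Add(Add(Add(3, 6), -2), 1), 2)), -1))), -15) = Add(Mul(-9, Mul(2, Pow(Add(Add(9, -2), 1), 2), Pow(Add(1, Pow(Add(Add(9, -2), 1), 2)), -1))), -15) = Add(Mul(-9, Mul(2, Pow(Add(7, 1), 2), Pow(Add(1, Pow(Add(7, 1), 2)), -1))), -15) = Add(Mul(-9, Mul(2, Pow(8, 2), Pow(Add(1, Pow(8, 2)), -1))), -15) = Add(Mul(-9, Mul(2, 64, Pow(Add(1, 64), -1))), -15) = Add(Mul(-9, Mul(2, 64, Pow(65, -1))), -15) = Add(Mul(-9, Mul(2, 64, Rational(1, 65))), -15) = Add(Mul(-9, Rational(128, 65)), -15) = Add(Rational(-1152, 65), -15) = Rational(-2127, 65)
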